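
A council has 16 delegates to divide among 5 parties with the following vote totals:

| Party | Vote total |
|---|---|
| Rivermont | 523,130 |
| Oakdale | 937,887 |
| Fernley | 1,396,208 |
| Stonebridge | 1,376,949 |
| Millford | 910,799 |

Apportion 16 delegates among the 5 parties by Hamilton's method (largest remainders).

The standard divisor is 5144973/16 ≈ 321560.812.
Standard quotas: Rivermont 1.6268, Oakdale 2.9167, Fernley 4.3420, Stonebridge 4.2821, Millford 2.8324.
Lower quotas: Rivermont 1, Oakdale 2, Fernley 4, Stonebridge 4, Millford 2 (sum 13, leaving 3 seats).
Remainders in descending order: Oakdale 0.9167, Millford 0.8324, Rivermont 0.6268, Fernley 0.3420, Stonebridge 0.2821.
Largest remainders: Oakdale, Millford, Rivermont receive the extra seats.

Rivermont: 2; Oakdale: 3; Fernley: 4; Stonebridge: 4; Millford: 3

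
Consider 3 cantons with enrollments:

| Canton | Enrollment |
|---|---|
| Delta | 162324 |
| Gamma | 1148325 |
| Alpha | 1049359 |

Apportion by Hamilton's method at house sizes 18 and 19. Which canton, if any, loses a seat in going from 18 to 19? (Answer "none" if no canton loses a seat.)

At 18 seats: Delta 1, Gamma 9, Alpha 8.
At 19 seats: Delta 1, Gamma 9, Alpha 9.
No canton's allocation decreased.

none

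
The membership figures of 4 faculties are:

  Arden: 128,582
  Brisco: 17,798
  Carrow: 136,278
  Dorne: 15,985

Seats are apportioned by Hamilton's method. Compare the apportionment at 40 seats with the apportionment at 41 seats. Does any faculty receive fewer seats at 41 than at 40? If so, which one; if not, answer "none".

Brisco

At 40 seats: Arden 17, Brisco 3, Carrow 18, Dorne 2.
At 41 seats: Arden 18, Brisco 2, Carrow 19, Dorne 2.
Brisco drops from 3 to 2.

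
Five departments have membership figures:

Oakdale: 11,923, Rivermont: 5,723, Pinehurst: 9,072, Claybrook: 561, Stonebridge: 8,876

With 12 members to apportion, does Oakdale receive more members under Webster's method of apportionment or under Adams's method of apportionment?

Webster: Oakdale 4, Rivermont 2, Pinehurst 3, Claybrook 0, Stonebridge 3.
Adams: Oakdale 3, Rivermont 2, Pinehurst 3, Claybrook 1, Stonebridge 3.
Oakdale gets 4 under Webster and 3 under Adams.

Webster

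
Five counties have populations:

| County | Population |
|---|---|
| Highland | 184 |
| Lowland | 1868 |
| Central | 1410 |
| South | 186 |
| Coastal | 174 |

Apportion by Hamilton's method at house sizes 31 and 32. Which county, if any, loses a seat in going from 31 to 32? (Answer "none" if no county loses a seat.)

At 31 seats: Highland 2, Lowland 15, Central 11, South 2, Coastal 1.
At 32 seats: Highland 1, Lowland 16, Central 12, South 2, Coastal 1.
Highland drops from 2 to 1.

Highland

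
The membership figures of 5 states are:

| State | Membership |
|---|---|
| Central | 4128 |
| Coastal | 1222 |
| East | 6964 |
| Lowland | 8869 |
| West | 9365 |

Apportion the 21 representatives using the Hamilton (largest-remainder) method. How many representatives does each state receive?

The standard divisor is 30548/21 ≈ 1454.667.
Standard quotas: Central 2.8378, Coastal 0.8401, East 4.7874, Lowland 6.0969, West 6.4379.
Lower quotas: Central 2, Coastal 0, East 4, Lowland 6, West 6 (sum 18, leaving 3 seats).
Remainders in descending order: Coastal 0.8401, Central 0.8378, East 0.7874, West 0.4379, Lowland 0.0969.
The surplus seats go to Coastal, Central, East.

Central=3, Coastal=1, East=5, Lowland=6, West=6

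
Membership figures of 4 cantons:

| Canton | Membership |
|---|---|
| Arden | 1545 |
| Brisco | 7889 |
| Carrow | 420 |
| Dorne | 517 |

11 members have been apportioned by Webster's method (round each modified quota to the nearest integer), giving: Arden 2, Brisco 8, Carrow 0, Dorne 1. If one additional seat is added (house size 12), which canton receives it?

Priority for the next seat is population ÷ (current seats + 0.5).
Priorities: Arden 618.000, Brisco 928.118, Carrow 840.000, Dorne 344.667.
Highest priority: Brisco.

Brisco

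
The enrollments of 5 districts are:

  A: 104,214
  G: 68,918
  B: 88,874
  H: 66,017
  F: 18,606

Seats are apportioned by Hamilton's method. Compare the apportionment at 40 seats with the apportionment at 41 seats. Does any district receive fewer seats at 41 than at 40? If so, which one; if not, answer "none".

none

At 40 seats: A 12, G 8, B 10, H 8, F 2.
At 41 seats: A 12, G 8, B 11, H 8, F 2.
No district's allocation decreased.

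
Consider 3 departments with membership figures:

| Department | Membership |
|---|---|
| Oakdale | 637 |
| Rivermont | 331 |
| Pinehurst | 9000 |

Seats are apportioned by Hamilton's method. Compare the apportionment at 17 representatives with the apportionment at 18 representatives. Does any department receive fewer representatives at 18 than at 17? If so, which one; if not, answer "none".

none

At 17 seats: Oakdale 1, Rivermont 1, Pinehurst 15.
At 18 seats: Oakdale 1, Rivermont 1, Pinehurst 16.
No department's allocation decreased.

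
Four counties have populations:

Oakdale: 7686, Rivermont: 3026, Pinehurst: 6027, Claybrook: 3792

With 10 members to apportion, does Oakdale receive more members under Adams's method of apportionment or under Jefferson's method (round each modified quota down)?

Adams: Oakdale 3, Rivermont 2, Pinehurst 3, Claybrook 2.
Jefferson: Oakdale 4, Rivermont 1, Pinehurst 3, Claybrook 2.
Oakdale gets 3 under Adams and 4 under Jefferson.

Jefferson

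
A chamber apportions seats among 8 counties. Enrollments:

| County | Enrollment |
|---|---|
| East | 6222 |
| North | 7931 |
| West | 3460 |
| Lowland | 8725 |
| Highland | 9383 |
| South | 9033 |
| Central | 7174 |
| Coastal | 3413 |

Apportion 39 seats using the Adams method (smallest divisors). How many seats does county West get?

Standard divisor 55341/39 ≈ 1419; standard quotas: East 4.385, North 5.589, West 2.438, Lowland 6.149, Highland 6.612, South 6.366, Central 5.056, Coastal 2.405.
Rounding up gives 5, 6, 3, 7, 7, 7, 6, 3 = 44 seats, so the divisor must be adjusted.
With modified divisor 1575: modified quotas East 3.950, North 5.036, West 2.197, Lowland 5.540, Highland 5.957, South 5.735, Central 4.555, Coastal 2.167.
Rounding up: East 4, North 6, West 3, Lowland 6, Highland 6, South 6, Central 5, Coastal 3 (total 39).
West receives 3.

3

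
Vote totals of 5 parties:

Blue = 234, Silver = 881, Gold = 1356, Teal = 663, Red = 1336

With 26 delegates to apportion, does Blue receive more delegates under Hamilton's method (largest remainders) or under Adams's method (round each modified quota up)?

Adams

Hamilton: Blue 1, Silver 5, Gold 8, Teal 4, Red 8.
Adams: Blue 2, Silver 5, Gold 8, Teal 4, Red 7.
Blue gets 1 under Hamilton and 2 under Adams.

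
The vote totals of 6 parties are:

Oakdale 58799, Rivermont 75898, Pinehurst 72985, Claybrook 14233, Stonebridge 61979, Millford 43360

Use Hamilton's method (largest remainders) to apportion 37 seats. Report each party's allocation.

Oakdale: 7, Rivermont: 8, Pinehurst: 8, Claybrook: 2, Stonebridge: 7, Millford: 5

The standard divisor is 327254/37 ≈ 8844.703.
Standard quotas: Oakdale 6.6479, Rivermont 8.5812, Pinehurst 8.2518, Claybrook 1.6092, Stonebridge 7.0075, Millford 4.9024.
Lower quotas: Oakdale 6, Rivermont 8, Pinehurst 8, Claybrook 1, Stonebridge 7, Millford 4 (sum 34, leaving 3 seats).
Remainders in descending order: Millford 0.9024, Oakdale 0.6479, Claybrook 0.6092, Rivermont 0.5812, Pinehurst 0.2518, Stonebridge 0.0075.
The surplus seats go to Millford, Oakdale, Claybrook.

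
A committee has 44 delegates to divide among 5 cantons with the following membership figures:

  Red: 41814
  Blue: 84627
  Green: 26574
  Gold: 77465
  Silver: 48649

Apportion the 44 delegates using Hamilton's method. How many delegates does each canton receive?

The standard divisor is 279129/44 ≈ 6343.841.
Standard quotas: Red 6.5913, Blue 13.3400, Green 4.1889, Gold 12.2111, Silver 7.6687.
Lower quotas: Red 6, Blue 13, Green 4, Gold 12, Silver 7 (sum 42, leaving 2 seats).
Remainders in descending order: Silver 0.6687, Red 0.5913, Blue 0.3400, Gold 0.2111, Green 0.1889.
Largest remainders: Silver, Red receive the extra seats.

Red 7, Blue 13, Green 4, Gold 12, Silver 8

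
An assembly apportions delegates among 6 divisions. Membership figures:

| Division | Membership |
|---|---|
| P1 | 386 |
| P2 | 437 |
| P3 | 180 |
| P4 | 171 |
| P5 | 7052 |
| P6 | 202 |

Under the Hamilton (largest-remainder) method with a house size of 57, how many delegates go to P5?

Standard divisor: 8428 ÷ 57 ≈ 147.86.
Standard quotas: P1 2.6106, P2 2.9555, P3 1.2174, P4 1.1565, P5 47.6939, P6 1.3662.
Lower quotas: P1 2, P2 2, P3 1, P4 1, P5 47, P6 1 (sum 54, leaving 3 seats).
Remainders in descending order: P2 0.9555, P5 0.6939, P1 0.6106, P6 0.3662, P3 0.2174, P4 0.1565.
The surplus seats go to P2, P5, P1.
P5 receives 48.

48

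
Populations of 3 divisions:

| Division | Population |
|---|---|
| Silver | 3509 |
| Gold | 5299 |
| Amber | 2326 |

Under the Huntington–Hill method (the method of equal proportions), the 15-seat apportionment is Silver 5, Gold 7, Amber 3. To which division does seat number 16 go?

Priority for the next seat is population ÷ (√(s·(s+1))).
Priorities: Silver 640.653, Gold 708.109, Amber 671.458.
Highest priority: Gold.

Gold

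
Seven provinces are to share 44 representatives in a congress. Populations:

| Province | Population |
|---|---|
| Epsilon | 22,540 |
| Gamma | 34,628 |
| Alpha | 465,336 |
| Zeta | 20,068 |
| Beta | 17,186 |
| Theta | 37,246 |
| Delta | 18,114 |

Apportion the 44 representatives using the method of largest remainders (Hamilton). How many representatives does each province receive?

Standard divisor: 615118 ÷ 44 ≈ 13979.955.
Standard quotas: Epsilon 1.6123, Gamma 2.4770, Alpha 33.2859, Zeta 1.4355, Beta 1.2293, Theta 2.6642, Delta 1.2957.
Lower quotas: Epsilon 1, Gamma 2, Alpha 33, Zeta 1, Beta 1, Theta 2, Delta 1 (sum 41, leaving 3 seats).
Remainders in descending order: Theta 0.6642, Epsilon 0.6123, Gamma 0.4770, Zeta 0.4355, Delta 0.2957, Alpha 0.2859, Beta 0.2293.
Largest remainders: Theta, Epsilon, Gamma receive the extra seats.

Epsilon: 2, Gamma: 3, Alpha: 33, Zeta: 1, Beta: 1, Theta: 3, Delta: 1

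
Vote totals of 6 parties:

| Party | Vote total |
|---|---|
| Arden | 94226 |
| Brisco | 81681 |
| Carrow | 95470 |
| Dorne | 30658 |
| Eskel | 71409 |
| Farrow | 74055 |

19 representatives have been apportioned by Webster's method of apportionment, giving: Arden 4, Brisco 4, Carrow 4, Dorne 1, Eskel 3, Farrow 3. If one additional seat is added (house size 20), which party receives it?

Priority for the next seat is population ÷ (current seats + 0.5).
Priorities: Arden 20939.111, Brisco 18151.333, Carrow 21215.556, Dorne 20438.667, Eskel 20402.571, Farrow 21158.571.
Highest priority: Carrow.

Carrow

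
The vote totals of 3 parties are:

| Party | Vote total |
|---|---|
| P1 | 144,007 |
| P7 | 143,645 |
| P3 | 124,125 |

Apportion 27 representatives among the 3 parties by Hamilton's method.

P1 10, P7 9, P3 8

The standard divisor is 411777/27 = 15251.
Standard quotas: P1 9.4425, P7 9.4187, P3 8.1388.
Lower quotas: P1 9, P7 9, P3 8 (sum 26, leaving 1 seat).
Remainders in descending order: P1 0.4425, P7 0.4187, P3 0.1388.
The surplus seat goes to P1.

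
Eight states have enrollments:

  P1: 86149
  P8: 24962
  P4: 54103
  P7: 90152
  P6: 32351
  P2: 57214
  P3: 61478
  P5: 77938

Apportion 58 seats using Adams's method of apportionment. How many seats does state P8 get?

3

Standard divisor 484347/58 ≈ 8350.81; standard quotas: P1 10.316, P8 2.989, P4 6.479, P7 10.796, P6 3.874, P2 6.851, P3 7.362, P5 9.333.
Rounding up gives 11, 3, 7, 11, 4, 7, 8, 10 = 61 seats, so the divisor must be adjusted.
With modified divisor 8900: modified quotas P1 9.680, P8 2.805, P4 6.079, P7 10.129, P6 3.635, P2 6.429, P3 6.908, P5 8.757.
Rounding up: P1 10, P8 3, P4 7, P7 11, P6 4, P2 7, P3 7, P5 9 (total 58).
P8 receives 3.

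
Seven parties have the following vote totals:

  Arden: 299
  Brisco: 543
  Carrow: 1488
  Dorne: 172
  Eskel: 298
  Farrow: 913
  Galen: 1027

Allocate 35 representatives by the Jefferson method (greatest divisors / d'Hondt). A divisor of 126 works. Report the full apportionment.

With modified divisor 126: modified quotas Arden 2.373, Brisco 4.310, Carrow 11.810, Dorne 1.365, Eskel 2.365, Farrow 7.246, Galen 8.151.
Rounding down: Arden 2, Brisco 4, Carrow 11, Dorne 1, Eskel 2, Farrow 7, Galen 8 (total 35).

Arden=2; Brisco=4; Carrow=11; Dorne=1; Eskel=2; Farrow=7; Galen=8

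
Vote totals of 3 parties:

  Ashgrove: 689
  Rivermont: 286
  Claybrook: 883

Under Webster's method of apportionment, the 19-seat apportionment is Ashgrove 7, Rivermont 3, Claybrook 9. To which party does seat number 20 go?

Priority for the next seat is population ÷ (current seats + 0.5).
Priorities: Ashgrove 91.867, Rivermont 81.714, Claybrook 92.947.
Highest priority: Claybrook.

Claybrook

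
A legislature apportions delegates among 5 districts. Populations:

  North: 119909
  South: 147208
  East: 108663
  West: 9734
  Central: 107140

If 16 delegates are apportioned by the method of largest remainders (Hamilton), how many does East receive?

4

Standard divisor: 492654 ÷ 16 ≈ 30790.875.
Standard quotas: North 3.8943, South 4.7809, East 3.5291, West 0.3161, Central 3.4796.
Lower quotas: North 3, South 4, East 3, West 0, Central 3 (sum 13, leaving 3 seats).
Remainders in descending order: North 0.8943, South 0.7809, East 0.5291, Central 0.4796, West 0.3161.
The surplus seats go to North, South, East.
East receives 4.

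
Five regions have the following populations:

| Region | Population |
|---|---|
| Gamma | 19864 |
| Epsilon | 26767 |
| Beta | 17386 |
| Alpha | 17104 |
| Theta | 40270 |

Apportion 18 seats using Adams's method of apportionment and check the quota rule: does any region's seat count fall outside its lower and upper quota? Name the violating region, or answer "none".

Standard quotas: Gamma 2.945, Epsilon 3.969, Beta 2.578, Alpha 2.536, Theta 5.971.
Adams allocation: Gamma 3, Epsilon 4, Beta 3, Alpha 3, Theta 5.
Every allocation lies between the lower and upper quota.

none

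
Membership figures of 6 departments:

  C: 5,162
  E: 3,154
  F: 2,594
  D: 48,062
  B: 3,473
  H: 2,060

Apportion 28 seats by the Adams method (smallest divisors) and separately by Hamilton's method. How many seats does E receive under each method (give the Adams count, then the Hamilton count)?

2 and 1

Adams: C 2, E 2, F 2, D 19, B 2, H 1.
Hamilton: C 2, E 1, F 1, D 21, B 2, H 1.
E gets 2 under Adams and 1 under Hamilton.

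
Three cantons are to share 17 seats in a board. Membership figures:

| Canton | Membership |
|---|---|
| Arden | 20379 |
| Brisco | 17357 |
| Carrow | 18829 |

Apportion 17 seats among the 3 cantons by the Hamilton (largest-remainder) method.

Arden: 6, Brisco: 5, Carrow: 6

Standard divisor: 56565 ÷ 17 ≈ 3327.353.
Standard quotas: Arden 6.1247, Brisco 5.2165, Carrow 5.6589.
Lower quotas: Arden 6, Brisco 5, Carrow 5 (sum 16, leaving 1 seat).
Remainders in descending order: Carrow 0.6589, Brisco 0.2165, Arden 0.1247.
The surplus seat goes to Carrow.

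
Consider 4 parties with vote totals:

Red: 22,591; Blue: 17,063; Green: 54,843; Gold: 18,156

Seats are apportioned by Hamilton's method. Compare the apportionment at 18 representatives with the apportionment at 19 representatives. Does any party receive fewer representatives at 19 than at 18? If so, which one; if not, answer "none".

At 18 seats: Red 3, Blue 3, Green 9, Gold 3.
At 19 seats: Red 4, Blue 3, Green 9, Gold 3.
No party's allocation decreased.

none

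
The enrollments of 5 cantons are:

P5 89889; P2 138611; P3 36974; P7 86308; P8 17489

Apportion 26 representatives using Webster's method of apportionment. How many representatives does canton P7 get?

Standard divisor 369271/26 ≈ 14202.731; standard quotas: P5 6.329, P2 9.759, P3 2.603, P7 6.077, P8 1.231.
Rounding to the nearest integer gives P5 6, P2 10, P3 3, P7 6, P8 1 — total 26, matching the house size, so no adjustment is needed.
P7 receives 6.

6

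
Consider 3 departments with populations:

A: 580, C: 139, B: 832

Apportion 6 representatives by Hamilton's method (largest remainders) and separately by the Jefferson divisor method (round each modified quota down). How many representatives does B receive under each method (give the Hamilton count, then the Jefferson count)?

3 and 4

Hamilton: A 2, C 1, B 3.
Jefferson: A 2, C 0, B 4.
B gets 3 under Hamilton and 4 under Jefferson.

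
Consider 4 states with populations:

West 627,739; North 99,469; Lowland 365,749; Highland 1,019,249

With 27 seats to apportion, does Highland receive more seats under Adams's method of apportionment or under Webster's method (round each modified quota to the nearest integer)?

Webster

Adams: West 8, North 2, Lowland 5, Highland 12.
Webster: West 8, North 1, Lowland 5, Highland 13.
Highland gets 12 under Adams and 13 under Webster.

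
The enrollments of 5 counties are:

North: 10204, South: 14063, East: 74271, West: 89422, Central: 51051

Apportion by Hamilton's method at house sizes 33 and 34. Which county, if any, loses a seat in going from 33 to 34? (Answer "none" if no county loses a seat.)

At 33 seats: North 2, South 2, East 10, West 12, Central 7.
At 34 seats: North 1, South 2, East 11, West 13, Central 7.
North drops from 2 to 1.

North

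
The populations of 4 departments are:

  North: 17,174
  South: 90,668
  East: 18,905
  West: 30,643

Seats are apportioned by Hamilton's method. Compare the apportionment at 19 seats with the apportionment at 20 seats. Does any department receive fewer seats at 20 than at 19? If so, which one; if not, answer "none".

none

At 19 seats: North 2, South 11, East 2, West 4.
At 20 seats: North 2, South 12, East 2, West 4.
No department's allocation decreased.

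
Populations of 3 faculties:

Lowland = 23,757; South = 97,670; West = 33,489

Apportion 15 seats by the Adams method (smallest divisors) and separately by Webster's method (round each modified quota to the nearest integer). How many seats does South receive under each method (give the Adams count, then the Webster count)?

Adams: Lowland 3, South 9, West 3.
Webster: Lowland 2, South 10, West 3.
South gets 9 under Adams and 10 under Webster.

9 and 10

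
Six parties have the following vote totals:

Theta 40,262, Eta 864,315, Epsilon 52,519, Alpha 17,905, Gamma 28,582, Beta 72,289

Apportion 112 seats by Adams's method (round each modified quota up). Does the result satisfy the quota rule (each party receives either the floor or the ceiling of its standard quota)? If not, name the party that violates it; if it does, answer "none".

Standard quotas: Theta 4.191, Eta 89.977, Epsilon 5.467, Alpha 1.864, Gamma 2.975, Beta 7.525.
Adams allocation: Theta 5, Eta 88, Epsilon 6, Alpha 2, Gamma 3, Beta 8.
Eta has quota 89.977 (lower 89, upper 90) but receives 88 — outside the quota interval.

Eta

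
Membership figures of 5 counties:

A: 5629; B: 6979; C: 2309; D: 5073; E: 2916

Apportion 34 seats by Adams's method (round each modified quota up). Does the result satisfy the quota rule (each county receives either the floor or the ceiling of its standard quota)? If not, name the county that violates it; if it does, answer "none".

Standard quotas: A 8.355, B 10.359, C 3.427, D 7.530, E 4.328.
Adams allocation: A 8, B 10, C 4, D 7, E 5.
Every allocation lies between the lower and upper quota.

none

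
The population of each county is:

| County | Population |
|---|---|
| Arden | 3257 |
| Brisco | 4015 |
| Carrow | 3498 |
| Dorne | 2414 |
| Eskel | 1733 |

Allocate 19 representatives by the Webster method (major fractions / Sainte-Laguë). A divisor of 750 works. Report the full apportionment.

With modified divisor 750: modified quotas Arden 4.343, Brisco 5.353, Carrow 4.664, Dorne 3.219, Eskel 2.311.
Rounding to the nearest integer: Arden 4, Brisco 5, Carrow 5, Dorne 3, Eskel 2 (total 19).

Arden: 4, Brisco: 5, Carrow: 5, Dorne: 3, Eskel: 2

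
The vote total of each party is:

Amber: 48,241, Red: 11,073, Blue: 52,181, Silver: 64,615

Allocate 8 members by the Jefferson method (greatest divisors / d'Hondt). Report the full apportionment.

Standard divisor 176110/8 ≈ 22013.75; standard quotas: Amber 2.191, Red 0.503, Blue 2.370, Silver 2.935.
Rounding down gives 2, 0, 2, 2 = 6 seats, so the divisor must be adjusted.
With modified divisor 16800: modified quotas Amber 2.871, Red 0.659, Blue 3.106, Silver 3.846.
Rounding down: Amber 2, Red 0, Blue 3, Silver 3 (total 8).

Amber: 2; Red: 0; Blue: 3; Silver: 3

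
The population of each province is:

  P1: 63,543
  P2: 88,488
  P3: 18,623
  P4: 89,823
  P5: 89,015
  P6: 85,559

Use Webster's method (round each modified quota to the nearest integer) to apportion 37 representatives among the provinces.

Standard divisor 435051/37 ≈ 11758.135; standard quotas: P1 5.404, P2 7.526, P3 1.584, P4 7.639, P5 7.571, P6 7.277.
Rounding to the nearest integer gives 5, 8, 2, 8, 8, 7 = 38 seats, so the divisor must be adjusted.
With modified divisor 11830: modified quotas P1 5.371, P2 7.480, P3 1.574, P4 7.593, P5 7.525, P6 7.232.
Rounding to the nearest integer: P1 5, P2 7, P3 2, P4 8, P5 8, P6 7 (total 37).

P1 5; P2 7; P3 2; P4 8; P5 8; P6 7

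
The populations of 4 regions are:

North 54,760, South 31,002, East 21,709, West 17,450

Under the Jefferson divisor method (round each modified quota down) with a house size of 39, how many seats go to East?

Standard divisor 124921/39 ≈ 3203.103; standard quotas: North 17.096, South 9.679, East 6.777, West 5.448.
Rounding down gives 17, 9, 6, 5 = 37 seats, so the divisor must be adjusted.
With modified divisor 3070: modified quotas North 17.837, South 10.098, East 7.071, West 5.684.
Rounding down: North 17, South 10, East 7, West 5 (total 39).
East receives 7.

7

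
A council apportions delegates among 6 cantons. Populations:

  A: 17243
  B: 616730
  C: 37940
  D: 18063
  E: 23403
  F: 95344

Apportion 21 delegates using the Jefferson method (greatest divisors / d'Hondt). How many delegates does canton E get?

0

Standard divisor 808723/21 ≈ 38510.619; standard quotas: A 0.448, B 16.015, C 0.985, D 0.469, E 0.608, F 2.476.
Rounding down gives 0, 16, 0, 0, 0, 2 = 18 seats, so the divisor must be adjusted.
With modified divisor 33400: modified quotas A 0.516, B 18.465, C 1.136, D 0.541, E 0.701, F 2.855.
Rounding down: A 0, B 18, C 1, D 0, E 0, F 2 (total 21).
E receives 0.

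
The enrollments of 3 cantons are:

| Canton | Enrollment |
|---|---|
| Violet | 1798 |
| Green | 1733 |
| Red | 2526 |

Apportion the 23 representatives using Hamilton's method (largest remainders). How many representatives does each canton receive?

Standard divisor: 6057 ÷ 23 ≈ 263.348.
Standard quotas: Violet 6.827, Green 6.581, Red 9.592.
Lower quotas: Violet 6, Green 6, Red 9 (sum 21, leaving 2 seats).
Remainders in descending order: Violet 0.827, Red 0.592, Green 0.581.
Largest remainders: Violet, Red receive the extra seats.

Violet 7, Green 6, Red 10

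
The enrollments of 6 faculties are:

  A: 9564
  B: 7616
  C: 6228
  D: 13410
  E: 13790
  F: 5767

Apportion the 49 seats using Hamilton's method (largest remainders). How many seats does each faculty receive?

A 8, B 7, C 5, D 12, E 12, F 5

Standard divisor: 56375 ÷ 49 ≈ 1150.51.
Standard quotas: A 8.3128, B 6.6197, C 5.4133, D 11.6557, E 11.9860, F 5.0126.
Lower quotas: A 8, B 6, C 5, D 11, E 11, F 5 (sum 46, leaving 3 seats).
Remainders in descending order: E 0.9860, D 0.6557, B 0.6197, C 0.4133, A 0.3128, F 0.0126.
Largest remainders: E, D, B receive the extra seats.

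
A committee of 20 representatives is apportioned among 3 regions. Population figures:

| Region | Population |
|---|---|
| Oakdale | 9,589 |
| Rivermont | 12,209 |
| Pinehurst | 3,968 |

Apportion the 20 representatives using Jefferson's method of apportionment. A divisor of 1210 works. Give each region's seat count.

Oakdale: 7, Rivermont: 10, Pinehurst: 3

With modified divisor 1210: modified quotas Oakdale 7.925, Rivermont 10.090, Pinehurst 3.279.
Rounding down: Oakdale 7, Rivermont 10, Pinehurst 3 (total 20).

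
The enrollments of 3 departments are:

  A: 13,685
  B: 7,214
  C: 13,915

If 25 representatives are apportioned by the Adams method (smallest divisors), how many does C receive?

Standard divisor 34814/25 ≈ 1392.56; standard quotas: A 9.827, B 5.180, C 9.992.
Rounding up gives 10, 6, 10 = 26 seats, so the divisor must be adjusted.
With modified divisor 1500: modified quotas A 9.123, B 4.809, C 9.277.
Rounding up: A 10, B 5, C 10 (total 25).
C receives 10.

10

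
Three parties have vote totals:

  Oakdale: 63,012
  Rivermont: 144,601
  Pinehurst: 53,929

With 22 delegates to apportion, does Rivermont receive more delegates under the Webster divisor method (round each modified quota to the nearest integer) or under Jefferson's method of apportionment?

Webster: Oakdale 5, Rivermont 12, Pinehurst 5.
Jefferson: Oakdale 5, Rivermont 13, Pinehurst 4.
Rivermont gets 12 under Webster and 13 under Jefferson.

Jefferson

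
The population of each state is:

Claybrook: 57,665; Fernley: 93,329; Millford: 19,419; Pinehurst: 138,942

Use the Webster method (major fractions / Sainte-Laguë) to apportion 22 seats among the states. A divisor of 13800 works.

Claybrook: 4, Fernley: 7, Millford: 1, Pinehurst: 10

With modified divisor 13800: modified quotas Claybrook 4.179, Fernley 6.763, Millford 1.407, Pinehurst 10.068.
Rounding to the nearest integer: Claybrook 4, Fernley 7, Millford 1, Pinehurst 10 (total 22).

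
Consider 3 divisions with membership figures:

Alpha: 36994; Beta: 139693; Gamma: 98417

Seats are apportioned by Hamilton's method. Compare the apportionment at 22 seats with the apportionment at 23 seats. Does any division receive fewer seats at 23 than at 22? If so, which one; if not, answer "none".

none

At 22 seats: Alpha 3, Beta 11, Gamma 8.
At 23 seats: Alpha 3, Beta 12, Gamma 8.
No division's allocation decreased.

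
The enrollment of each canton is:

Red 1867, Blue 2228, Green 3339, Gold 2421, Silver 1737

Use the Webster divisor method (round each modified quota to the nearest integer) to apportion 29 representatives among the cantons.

Red=5; Blue=6; Green=8; Gold=6; Silver=4

Standard divisor 11592/29 ≈ 399.724; standard quotas: Red 4.671, Blue 5.574, Green 8.353, Gold 6.057, Silver 4.345.
Rounding to the nearest integer gives Red 5, Blue 6, Green 8, Gold 6, Silver 4 — total 29, matching the house size, so no adjustment is needed.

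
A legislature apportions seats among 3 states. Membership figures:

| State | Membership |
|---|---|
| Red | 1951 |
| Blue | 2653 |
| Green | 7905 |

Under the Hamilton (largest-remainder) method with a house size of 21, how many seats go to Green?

13

The standard divisor is 12509/21 ≈ 595.667.
Standard quotas: Red 3.2753, Blue 4.4538, Green 13.2708.
Lower quotas: Red 3, Blue 4, Green 13 (sum 20, leaving 1 seat).
Remainders in descending order: Blue 0.4538, Red 0.2753, Green 0.2708.
The surplus seat goes to Blue.
Green receives 13.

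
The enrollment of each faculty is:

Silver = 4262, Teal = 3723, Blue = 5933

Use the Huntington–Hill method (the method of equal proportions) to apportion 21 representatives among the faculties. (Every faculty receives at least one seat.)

With divisor 669: modified quotas Silver 6.371, Teal 5.565, Blue 8.868.
Geometric-mean thresholds: Silver √(6·7)=6.481, Teal √(5·6)=5.477, Blue √(8·9)=8.485.
Each quota rounded against its threshold gives Silver 6, Teal 6, Blue 9 (total 21).

Silver 6, Teal 6, Blue 9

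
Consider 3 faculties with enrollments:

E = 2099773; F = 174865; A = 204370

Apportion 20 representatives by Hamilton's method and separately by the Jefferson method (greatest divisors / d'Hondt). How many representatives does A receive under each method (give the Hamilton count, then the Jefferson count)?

Hamilton: E 17, F 1, A 2.
Jefferson: E 18, F 1, A 1.
A gets 2 under Hamilton and 1 under Jefferson.

2 and 1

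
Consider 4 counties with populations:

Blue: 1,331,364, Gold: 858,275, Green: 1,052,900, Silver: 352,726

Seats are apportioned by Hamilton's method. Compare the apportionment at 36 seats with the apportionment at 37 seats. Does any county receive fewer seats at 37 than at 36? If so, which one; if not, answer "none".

At 36 seats: Blue 13, Gold 9, Green 11, Silver 3.
At 37 seats: Blue 14, Gold 9, Green 11, Silver 3.
No county's allocation decreased.

none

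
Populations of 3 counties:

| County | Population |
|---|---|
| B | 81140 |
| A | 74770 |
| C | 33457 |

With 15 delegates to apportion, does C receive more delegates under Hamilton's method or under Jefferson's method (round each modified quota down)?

Hamilton: B 6, A 6, C 3.
Jefferson: B 7, A 6, C 2.
C gets 3 under Hamilton and 2 under Jefferson.

Hamilton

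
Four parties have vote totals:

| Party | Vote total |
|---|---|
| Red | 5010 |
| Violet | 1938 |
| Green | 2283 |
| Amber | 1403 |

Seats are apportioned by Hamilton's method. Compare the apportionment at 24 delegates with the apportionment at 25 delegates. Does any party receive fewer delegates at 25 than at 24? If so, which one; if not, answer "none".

none

At 24 seats: Red 11, Violet 5, Green 5, Amber 3.
At 25 seats: Red 12, Violet 5, Green 5, Amber 3.
No party's allocation decreased.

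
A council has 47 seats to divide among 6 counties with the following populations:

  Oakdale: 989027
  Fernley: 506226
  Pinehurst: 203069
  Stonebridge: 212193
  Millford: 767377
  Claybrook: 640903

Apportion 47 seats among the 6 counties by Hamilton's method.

Oakdale: 14, Fernley: 7, Pinehurst: 3, Stonebridge: 3, Millford: 11, Claybrook: 9

Standard divisor: 3318795 ÷ 47 ≈ 70612.66.
Standard quotas: Oakdale 14.0064, Fernley 7.1691, Pinehurst 2.8758, Stonebridge 3.0050, Millford 10.8674, Claybrook 9.0763.
Lower quotas: Oakdale 14, Fernley 7, Pinehurst 2, Stonebridge 3, Millford 10, Claybrook 9 (sum 45, leaving 2 seats).
Remainders in descending order: Pinehurst 0.8758, Millford 0.8674, Fernley 0.1691, Claybrook 0.0763, Oakdale 0.0064, Stonebridge 0.0050.
The surplus seats go to Pinehurst, Millford.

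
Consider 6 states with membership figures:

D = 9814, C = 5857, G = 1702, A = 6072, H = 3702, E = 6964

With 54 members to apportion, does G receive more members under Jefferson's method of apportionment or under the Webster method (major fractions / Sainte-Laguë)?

Jefferson: D 16, C 9, G 2, A 10, H 6, E 11.
Webster: D 15, C 9, G 3, A 10, H 6, E 11.
G gets 2 under Jefferson and 3 under Webster.

Webster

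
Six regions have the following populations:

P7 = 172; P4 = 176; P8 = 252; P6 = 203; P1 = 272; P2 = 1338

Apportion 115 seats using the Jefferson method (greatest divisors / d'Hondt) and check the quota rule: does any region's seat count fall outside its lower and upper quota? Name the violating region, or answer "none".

Standard quotas: P7 8.197, P4 8.388, P8 12.010, P6 9.675, P1 12.963, P2 63.767.
Jefferson allocation: P7 8, P4 8, P8 12, P6 9, P1 13, P2 65.
P2 has quota 63.767 (lower 63, upper 64) but receives 65 — outside the quota interval.

P2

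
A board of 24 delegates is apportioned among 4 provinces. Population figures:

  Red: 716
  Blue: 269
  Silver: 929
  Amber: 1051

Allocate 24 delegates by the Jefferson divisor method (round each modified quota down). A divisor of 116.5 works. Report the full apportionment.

Red=6, Blue=2, Silver=7, Amber=9

With modified divisor 116.5: modified quotas Red 6.146, Blue 2.309, Silver 7.974, Amber 9.021.
Rounding down: Red 6, Blue 2, Silver 7, Amber 9 (total 24).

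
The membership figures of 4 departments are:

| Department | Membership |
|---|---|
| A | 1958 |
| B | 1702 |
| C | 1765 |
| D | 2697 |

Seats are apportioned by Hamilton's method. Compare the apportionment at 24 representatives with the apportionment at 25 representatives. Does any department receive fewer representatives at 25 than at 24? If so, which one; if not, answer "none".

At 24 seats: A 6, B 5, C 5, D 8.
At 25 seats: A 6, B 5, C 6, D 8.
No department's allocation decreased.

none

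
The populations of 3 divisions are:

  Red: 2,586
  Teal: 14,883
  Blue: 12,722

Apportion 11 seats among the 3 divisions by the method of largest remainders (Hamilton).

Red 1, Teal 5, Blue 5

Total 30191; standard divisor 30191/11 ≈ 2744.636.
Standard quotas: Red 0.9422, Teal 5.4226, Blue 4.6352.
Lower quotas: Red 0, Teal 5, Blue 4 (sum 9, leaving 2 seats).
Remainders in descending order: Red 0.9422, Blue 0.6352, Teal 0.4226.
Largest remainders: Red, Blue receive the extra seats.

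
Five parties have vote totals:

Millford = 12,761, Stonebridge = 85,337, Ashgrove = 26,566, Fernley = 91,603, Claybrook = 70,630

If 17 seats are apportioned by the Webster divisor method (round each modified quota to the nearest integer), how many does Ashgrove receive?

Standard divisor 286897/17 ≈ 16876.294; standard quotas: Millford 0.756, Stonebridge 5.057, Ashgrove 1.574, Fernley 5.428, Claybrook 4.185.
Rounding to the nearest integer gives Millford 1, Stonebridge 5, Ashgrove 2, Fernley 5, Claybrook 4 — total 17, matching the house size, so no adjustment is needed.
Ashgrove receives 2.

2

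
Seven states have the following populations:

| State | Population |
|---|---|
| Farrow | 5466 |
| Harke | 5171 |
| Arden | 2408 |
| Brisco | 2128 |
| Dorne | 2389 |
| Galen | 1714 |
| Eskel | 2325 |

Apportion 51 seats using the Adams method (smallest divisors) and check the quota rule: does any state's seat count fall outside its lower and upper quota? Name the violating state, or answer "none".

none

Standard quotas: Farrow 12.905, Harke 12.209, Arden 5.685, Brisco 5.024, Dorne 5.640, Galen 4.047, Eskel 5.489.
Adams allocation: Farrow 12, Harke 12, Arden 6, Brisco 5, Dorne 6, Galen 4, Eskel 6.
Every allocation lies between the lower and upper quota.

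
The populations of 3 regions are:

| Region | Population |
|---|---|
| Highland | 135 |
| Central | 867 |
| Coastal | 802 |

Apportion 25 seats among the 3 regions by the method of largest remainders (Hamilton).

Highland 2, Central 12, Coastal 11

The standard divisor is 1804/25 ≈ 72.16.
Standard quotas: Highland 1.871, Central 12.015, Coastal 11.114.
Lower quotas: Highland 1, Central 12, Coastal 11 (sum 24, leaving 1 seat).
Remainders in descending order: Highland 0.871, Coastal 0.114, Central 0.015.
Largest remainder: Highland receives the extra seat.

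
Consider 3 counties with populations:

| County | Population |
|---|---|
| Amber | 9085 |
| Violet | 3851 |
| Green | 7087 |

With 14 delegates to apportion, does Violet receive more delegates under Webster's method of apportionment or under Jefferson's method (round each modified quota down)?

Webster

Webster: Amber 6, Violet 3, Green 5.
Jefferson: Amber 7, Violet 2, Green 5.
Violet gets 3 under Webster and 2 under Jefferson.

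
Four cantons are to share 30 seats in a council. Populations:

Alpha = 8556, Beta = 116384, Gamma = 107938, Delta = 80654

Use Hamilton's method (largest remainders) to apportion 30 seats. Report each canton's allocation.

Alpha=1, Beta=11, Gamma=10, Delta=8

Total 313532; standard divisor 313532/30 ≈ 10451.067.
Standard quotas: Alpha 0.8187, Beta 11.1361, Gamma 10.3279, Delta 7.7173.
Lower quotas: Alpha 0, Beta 11, Gamma 10, Delta 7 (sum 28, leaving 2 seats).
Remainders in descending order: Alpha 0.8187, Delta 0.7173, Gamma 0.3279, Beta 0.1361.
The surplus seats go to Alpha, Delta.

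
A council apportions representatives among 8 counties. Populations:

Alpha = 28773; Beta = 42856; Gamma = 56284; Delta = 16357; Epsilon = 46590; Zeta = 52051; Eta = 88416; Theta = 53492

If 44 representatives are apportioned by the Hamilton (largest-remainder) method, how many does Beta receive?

Total 384819; standard divisor 384819/44 ≈ 8745.886.
Standard quotas: Alpha 3.2899, Beta 4.9001, Gamma 6.4355, Delta 1.8703, Epsilon 5.3271, Zeta 5.9515, Eta 10.1094, Theta 6.1162.
Lower quotas: Alpha 3, Beta 4, Gamma 6, Delta 1, Epsilon 5, Zeta 5, Eta 10, Theta 6 (sum 40, leaving 4 seats).
Remainders in descending order: Zeta 0.9515, Beta 0.9001, Delta 0.8703, Gamma 0.4355, Epsilon 0.3271, Alpha 0.2899, Theta 0.1162, Eta 0.1094.
Largest remainders: Zeta, Beta, Delta, Gamma receive the extra seats.
Beta receives 5.

5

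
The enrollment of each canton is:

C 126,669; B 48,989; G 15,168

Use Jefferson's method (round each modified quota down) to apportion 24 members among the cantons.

Standard divisor 190826/24 ≈ 7951.083; standard quotas: C 15.931, B 6.161, G 1.908.
Rounding down gives 15, 6, 1 = 22 seats, so the divisor must be adjusted.
With modified divisor 7500: modified quotas C 16.889, B 6.532, G 2.022.
Rounding down: C 16, B 6, G 2 (total 24).

C=16; B=6; G=2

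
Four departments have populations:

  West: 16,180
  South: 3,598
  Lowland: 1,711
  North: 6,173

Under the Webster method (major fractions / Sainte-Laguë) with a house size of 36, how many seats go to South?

5

Standard divisor 27662/36 ≈ 768.389; standard quotas: West 21.057, South 4.683, Lowland 2.227, North 8.034.
Rounding to the nearest integer gives West 21, South 5, Lowland 2, North 8 — total 36, matching the house size, so no adjustment is needed.
South receives 5.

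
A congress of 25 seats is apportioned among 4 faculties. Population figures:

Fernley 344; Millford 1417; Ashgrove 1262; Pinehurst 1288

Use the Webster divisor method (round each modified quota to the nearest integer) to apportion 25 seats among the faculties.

Fernley=2, Millford=8, Ashgrove=7, Pinehurst=8

Standard divisor 4311/25 ≈ 172.44; standard quotas: Fernley 1.995, Millford 8.217, Ashgrove 7.318, Pinehurst 7.469.
Rounding to the nearest integer gives 2, 8, 7, 7 = 24 seats, so the divisor must be adjusted.
With modified divisor 170: modified quotas Fernley 2.024, Millford 8.335, Ashgrove 7.424, Pinehurst 7.576.
Rounding to the nearest integer: Fernley 2, Millford 8, Ashgrove 7, Pinehurst 8 (total 25).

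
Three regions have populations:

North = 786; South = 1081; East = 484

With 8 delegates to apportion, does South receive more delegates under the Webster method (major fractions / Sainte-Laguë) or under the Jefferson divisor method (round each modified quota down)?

Jefferson

Webster: North 3, South 3, East 2.
Jefferson: North 3, South 4, East 1.
South gets 3 under Webster and 4 under Jefferson.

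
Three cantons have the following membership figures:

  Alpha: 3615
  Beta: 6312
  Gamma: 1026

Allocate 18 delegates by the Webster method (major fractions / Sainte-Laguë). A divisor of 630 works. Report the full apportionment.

With modified divisor 630: modified quotas Alpha 5.738, Beta 10.019, Gamma 1.629.
Rounding to the nearest integer: Alpha 6, Beta 10, Gamma 2 (total 18).

Alpha 6, Beta 10, Gamma 2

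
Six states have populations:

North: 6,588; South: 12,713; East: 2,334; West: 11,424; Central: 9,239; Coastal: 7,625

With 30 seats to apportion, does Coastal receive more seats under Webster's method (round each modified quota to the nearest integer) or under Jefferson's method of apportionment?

Webster

Webster: North 4, South 8, East 1, West 7, Central 5, Coastal 5.
Jefferson: North 4, South 8, East 1, West 7, Central 6, Coastal 4.
Coastal gets 5 under Webster and 4 under Jefferson.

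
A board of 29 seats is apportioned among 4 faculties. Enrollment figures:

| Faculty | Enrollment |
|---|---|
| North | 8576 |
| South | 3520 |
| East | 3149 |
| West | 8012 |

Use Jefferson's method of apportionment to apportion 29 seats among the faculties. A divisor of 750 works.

With modified divisor 750: modified quotas North 11.435, South 4.693, East 4.199, West 10.683.
Rounding down: North 11, South 4, East 4, West 10 (total 29).

North=11, South=4, East=4, West=10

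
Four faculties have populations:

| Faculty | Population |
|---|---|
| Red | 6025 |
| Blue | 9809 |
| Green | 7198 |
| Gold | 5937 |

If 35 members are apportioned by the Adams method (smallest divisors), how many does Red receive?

Standard divisor 28969/35 ≈ 827.686; standard quotas: Red 7.279, Blue 11.851, Green 8.697, Gold 7.173.
Rounding up gives 8, 12, 9, 8 = 37 seats, so the divisor must be adjusted.
With modified divisor 880: modified quotas Red 6.847, Blue 11.147, Green 8.180, Gold 6.747.
Rounding up: Red 7, Blue 12, Green 9, Gold 7 (total 35).
Red receives 7.

7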